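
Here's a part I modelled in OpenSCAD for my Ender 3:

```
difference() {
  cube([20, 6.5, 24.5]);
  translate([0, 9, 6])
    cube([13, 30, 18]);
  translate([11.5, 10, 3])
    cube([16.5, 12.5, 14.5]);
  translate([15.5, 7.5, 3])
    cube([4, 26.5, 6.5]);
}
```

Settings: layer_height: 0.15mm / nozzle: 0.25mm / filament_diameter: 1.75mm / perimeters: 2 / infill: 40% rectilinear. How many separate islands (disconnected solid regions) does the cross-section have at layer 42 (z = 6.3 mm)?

At z = 6.3 mm: the cube (footprint 20×6.5) is included at this height; the cube at (0, 9) is present — its section is the full 13×30 rectangle; the cube at (11.5, 10) (footprint 16.5×12.5) is included at this height; the cube at (15.5, 7.5) (footprint 4×26.5) is included at this height; After the difference (first − rest): starting from the 20×6.5 cube, the 13×30 cube at (0, 9) misses the remaining region (no effect); the 16.5×12.5 cube at (11.5, 10) misses the remaining region (no effect); the 4×26.5 cube at (15.5, 7.5) misses the remaining region (no effect) — 1 connected region. Overall, the cross-section is a single solid region. Island count = 1.

1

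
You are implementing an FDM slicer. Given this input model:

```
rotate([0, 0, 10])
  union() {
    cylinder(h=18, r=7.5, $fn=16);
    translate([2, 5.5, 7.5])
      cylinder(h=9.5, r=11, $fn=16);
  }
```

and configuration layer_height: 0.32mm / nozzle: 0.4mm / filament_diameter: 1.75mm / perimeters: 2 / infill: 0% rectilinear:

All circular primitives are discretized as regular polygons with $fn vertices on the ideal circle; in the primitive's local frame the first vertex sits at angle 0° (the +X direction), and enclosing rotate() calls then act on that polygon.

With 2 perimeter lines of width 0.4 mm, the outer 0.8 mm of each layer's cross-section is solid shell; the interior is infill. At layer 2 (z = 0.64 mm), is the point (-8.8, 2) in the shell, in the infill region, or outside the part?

outside

At z = 0.64 mm: the cylinder: section is a regular 16-gon, circumradius r=7.5; the cylinder at (2, 5.5) is not intersected at this z (z outside [7.5, 17]); Taking the union: only the r=7.5 cylinder is present, so the union is just that shape — 1 connected region; (rotated 10° about Z; rotation is an isometry so areas/perimeters/island counts are preserved). Overall, the cross-section is a single solid region. Undo the 10° rotation: the query point maps to (-8.319, 3.498) in the un-rotated model frame. The nearest boundary edge runs (-5.30, 5.30)→(-6.93, 2.87); distance from the point to it = 1.53 mm. The point is not inside any of the regions above, so it lies outside the cross-section (1.53 mm from the nearest boundary).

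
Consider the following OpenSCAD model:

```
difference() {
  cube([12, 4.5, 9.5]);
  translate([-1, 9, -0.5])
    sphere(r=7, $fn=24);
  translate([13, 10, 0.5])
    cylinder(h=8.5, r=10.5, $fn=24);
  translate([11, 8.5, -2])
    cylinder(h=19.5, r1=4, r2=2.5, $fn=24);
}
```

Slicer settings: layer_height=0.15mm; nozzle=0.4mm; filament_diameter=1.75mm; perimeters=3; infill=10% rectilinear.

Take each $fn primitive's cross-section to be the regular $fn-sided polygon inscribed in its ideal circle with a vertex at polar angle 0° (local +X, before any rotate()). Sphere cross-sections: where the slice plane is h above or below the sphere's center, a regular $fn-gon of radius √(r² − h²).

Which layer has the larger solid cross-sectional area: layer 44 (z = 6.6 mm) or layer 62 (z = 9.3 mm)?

layer 62 (z = 9.3 mm)

Layer 44 (z = 6.6): the 12×4.5 cube contributes its full rectangle (area 54.00 mm²); the sphere at (-1, 9) does not reach this height (|z−center|=7.100 > r=7); the cylinder at (13, 10): section is a regular 24-gon, circumradius r=10.5 (area = (24/2)·10.500²·sin(360°/24) = 342.42 mm²); the cone at (11, 8.5) contributes a regular 24-gon of circumradius 3.338 (interpolated between r1=4 and r2=2.5 at t=0.441) (area = (24/2)·3.338²·sin(360°/24) = 34.62 mm²); Subtracting the remaining from the first: starting from the 12×4.5 cube (54.00 mm²), the r=10.5 cylinder at (13, 10) partially overlaps it — only the 25.55 mm² overlap (of its 342.42 mm²) is removed, clipping the outline; the cone at (11, 8.5) misses the remaining region (no effect) — area = 28.45 mm². So its area = 28.45 mm². Layer 62 (z = 9.3): the cube is present — its section is the full 12×4.5 rectangle (area 54.00 mm²); the sphere at (-1, 9) is absent (|z−center|=9.800 > r=7); the cylinder at (13, 10) does not reach this height (z outside [0.5, 9]); the cone at (11, 8.5) contributes a regular 24-gon of circumradius 3.131 (interpolated between r1=4 and r2=2.5 at t=0.579) (area = (24/2)·3.131²·sin(360°/24) = 30.44 mm²); After the difference (first − rest): starting from the 12×4.5 cube (54.00 mm²), the cone at (11, 8.5) misses the remaining region (no effect) — area = 54.00 mm². So its area = 54.00 mm². Layer 62 is larger (54.00 vs 28.45 mm²).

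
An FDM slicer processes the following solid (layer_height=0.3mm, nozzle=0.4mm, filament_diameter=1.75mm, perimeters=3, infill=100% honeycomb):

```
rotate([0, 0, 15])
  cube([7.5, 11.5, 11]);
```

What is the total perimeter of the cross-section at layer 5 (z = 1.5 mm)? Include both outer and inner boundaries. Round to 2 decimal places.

At z = 1.5 mm: the cube is present — its section is the full 7.5×11.5 rectangle (perimeter 38.00 mm); (whole slice rotated 15° about Z — lengths, areas and connectivity unchanged). Overall, the cross-section is a single solid region. Total boundary length (outer) = 38.00 mm.

38.00 mm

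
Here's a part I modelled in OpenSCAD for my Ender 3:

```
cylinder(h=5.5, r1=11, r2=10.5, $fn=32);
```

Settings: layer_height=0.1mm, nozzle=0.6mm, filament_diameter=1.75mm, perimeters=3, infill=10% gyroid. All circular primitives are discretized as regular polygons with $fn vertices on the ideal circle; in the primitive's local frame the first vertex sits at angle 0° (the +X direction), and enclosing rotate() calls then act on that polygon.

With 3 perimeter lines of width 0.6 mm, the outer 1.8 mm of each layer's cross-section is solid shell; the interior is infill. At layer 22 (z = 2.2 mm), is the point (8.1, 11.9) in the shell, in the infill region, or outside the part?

outside

At z = 2.2 mm: the cone (r1=11→r2=10.5) has section circumradius 10.800 here — a regular 32-gon. Overall, the cross-section is a single solid region. The nearest boundary edge runs (7.64, 7.64)→(6.00, 8.98); distance from the point to it = 3.60 mm. The point is not inside any of the regions above, so it lies outside the cross-section (3.60 mm from the nearest boundary).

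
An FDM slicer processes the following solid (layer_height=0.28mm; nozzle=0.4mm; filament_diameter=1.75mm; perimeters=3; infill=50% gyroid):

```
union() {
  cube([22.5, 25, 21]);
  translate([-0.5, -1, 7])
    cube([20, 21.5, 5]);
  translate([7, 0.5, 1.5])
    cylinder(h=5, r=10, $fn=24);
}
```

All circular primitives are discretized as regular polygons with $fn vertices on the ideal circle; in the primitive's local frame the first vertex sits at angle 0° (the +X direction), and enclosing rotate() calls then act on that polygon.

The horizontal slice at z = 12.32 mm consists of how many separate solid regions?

1

At z = 12.32 mm: the cube (footprint 22.5×25) is included at this height; the cube at (-0.5, -1) does not reach this height (z outside [7, 12]); the cylinder at (7, 0.5) is not intersected at this z (z outside [1.5, 6.5]); Taking the union: only the 22.5×25 cube is present, so the union is just that shape — 1 connected region. The result has 1 disconnected region.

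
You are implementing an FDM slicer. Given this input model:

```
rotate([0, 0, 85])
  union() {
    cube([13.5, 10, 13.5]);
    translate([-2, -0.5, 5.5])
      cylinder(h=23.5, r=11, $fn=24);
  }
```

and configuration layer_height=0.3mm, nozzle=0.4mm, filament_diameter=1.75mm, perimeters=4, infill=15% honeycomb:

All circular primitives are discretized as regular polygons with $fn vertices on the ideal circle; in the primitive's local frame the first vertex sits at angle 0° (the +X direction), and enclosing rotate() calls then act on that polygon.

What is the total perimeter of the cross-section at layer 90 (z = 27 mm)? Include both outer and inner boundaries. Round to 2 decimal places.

At z = 27 mm: the cube is absent (z outside [0, 13.5]); the cylinder at (-2, -0.5): section is a regular 24-gon, circumradius r=11 (perimeter = 2·24·11.000·sin(180°/24) = 68.92 mm); Merging all regions: only the r=11 cylinder at (-2, -0.5) is present, so the union is just that shape — boundary = 68.92 mm; (whole slice rotated 85° about Z — lengths, areas and connectivity unchanged). Overall, the cross-section is a single solid region. Total boundary length (outer) = 68.92 mm.

68.92 mm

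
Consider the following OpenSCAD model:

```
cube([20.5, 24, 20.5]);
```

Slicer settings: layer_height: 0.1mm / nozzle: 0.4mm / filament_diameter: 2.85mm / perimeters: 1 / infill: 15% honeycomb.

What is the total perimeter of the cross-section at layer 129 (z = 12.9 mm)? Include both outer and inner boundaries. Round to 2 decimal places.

89.00 mm

At z = 12.9 mm: the cube is present — its section is the full 20.5×24 rectangle (perimeter 89.00 mm). Overall, the cross-section is a single solid region. Total boundary length (outer) = 89.00 mm.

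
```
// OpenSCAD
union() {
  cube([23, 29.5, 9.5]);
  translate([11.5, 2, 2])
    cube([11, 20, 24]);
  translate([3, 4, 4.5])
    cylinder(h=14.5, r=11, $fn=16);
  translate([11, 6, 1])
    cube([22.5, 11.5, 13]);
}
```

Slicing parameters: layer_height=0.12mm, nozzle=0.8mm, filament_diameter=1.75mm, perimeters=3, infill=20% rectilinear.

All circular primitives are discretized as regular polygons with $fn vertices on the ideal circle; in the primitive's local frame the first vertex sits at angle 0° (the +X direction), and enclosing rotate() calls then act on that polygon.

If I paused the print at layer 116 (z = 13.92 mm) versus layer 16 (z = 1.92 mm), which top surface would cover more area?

layer 16 (z = 1.92 mm)

Layer 116 (z = 13.92): the cube is absent (z outside [0, 9.5]); the cube at (11.5, 2) is present — its section is the full 11×20 rectangle (area 220.00 mm²); the r=11 cylinder at (3, 4) gives a regular 16-gon of circumradius 11 (constant along its height) (area = (16/2)·11.000²·sin(360°/16) = 370.44 mm²); the 22.5×11.5 cube at (11, 6) contributes its full rectangle (area 258.75 mm²); Taking the union: the regions partially overlap — summed areas 849.19 mm² minus the doubly-counted overlap 144.47 mm² gives 704.72 mm² — area = 704.72 mm². So its area = 704.72 mm². Layer 16 (z = 1.92): the cube is present — its section is the full 23×29.5 rectangle (area 678.50 mm²); the cube at (11.5, 2) is absent (z outside [2, 26]); the cylinder at (3, 4) does not reach this height (z outside [4.5, 19]); the cube at (11, 6) is present — its section is the full 22.5×11.5 rectangle (area 258.75 mm²); Merging all regions: the regions partially overlap — summed areas 937.25 mm² minus the doubly-counted overlap 138.00 mm² gives 799.25 mm² — area = 799.25 mm². So its area = 799.25 mm². Layer 16 is larger (799.25 vs 704.72 mm²).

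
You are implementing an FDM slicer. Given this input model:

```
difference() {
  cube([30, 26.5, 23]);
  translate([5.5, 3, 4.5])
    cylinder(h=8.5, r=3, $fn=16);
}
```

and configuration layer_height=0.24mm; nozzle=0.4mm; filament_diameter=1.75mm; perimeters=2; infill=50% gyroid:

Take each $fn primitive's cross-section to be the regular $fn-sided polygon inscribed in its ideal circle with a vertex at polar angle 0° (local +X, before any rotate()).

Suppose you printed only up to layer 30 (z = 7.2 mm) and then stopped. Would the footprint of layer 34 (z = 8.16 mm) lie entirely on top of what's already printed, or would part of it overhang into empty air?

Compare the two slices. At z = 7.2: the cube is present — its section is the full 30×26.5 rectangle (area 795.00 mm²); the r=3 cylinder at (5.5, 3) contributes a regular 16-gon of circumradius 3 (area = (16/2)·3.000²·sin(360°/16) = 27.55 mm²); Subtracting the remaining from the first: starting from the 30×26.5 cube (795.00 mm²), the r=3 cylinder at (5.5, 3) lies inside it touching the edge (removes its full 27.55 mm²) — area = 767.45 mm². At z = 8.16: the 30×26.5 cube contributes its full rectangle (area 795.00 mm²); the r=3 cylinder at (5.5, 3) contributes a regular 16-gon of circumradius 3 (area = (16/2)·3.000²·sin(360°/16) = 27.55 mm²); After the difference (first − rest): starting from the 30×26.5 cube (795.00 mm²), the r=3 cylinder at (5.5, 3) lies inside it touching the edge (removes its full 27.55 mm²) — area = 767.45 mm². Checking containment: the cross-section at z = 8.16 is a subset of the cross-section at z = 7.2.

entirely on top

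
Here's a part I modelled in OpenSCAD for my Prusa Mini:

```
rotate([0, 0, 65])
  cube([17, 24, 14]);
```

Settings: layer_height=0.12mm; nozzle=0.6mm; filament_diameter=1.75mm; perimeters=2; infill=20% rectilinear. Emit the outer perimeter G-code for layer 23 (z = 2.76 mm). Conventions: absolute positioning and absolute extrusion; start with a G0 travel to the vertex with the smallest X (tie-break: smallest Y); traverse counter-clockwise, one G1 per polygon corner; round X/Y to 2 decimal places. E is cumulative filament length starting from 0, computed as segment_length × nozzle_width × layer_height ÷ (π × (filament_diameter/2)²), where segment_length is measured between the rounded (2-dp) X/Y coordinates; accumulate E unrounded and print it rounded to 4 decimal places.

G0 X-21.75 Y10.14 Z2.76
G1 X0.00 Y0.00 E0.7183
G1 X7.18 Y15.41 E1.2272
G1 X-14.57 Y25.55 E1.9456
G1 X-21.75 Y10.14 E2.4545

At z = 2.76 mm: the cube (footprint 17×24) is included at this height; (rotated 65° about Z; rotation is an isometry so areas/perimeters/island counts are preserved). The outline is a single polygon with 4 vertices. Extrusion per mm of travel: 0.6 × 0.12 / (π × 0.875²) = 0.029934. Accumulating E over each segment gives final E = 2.4545.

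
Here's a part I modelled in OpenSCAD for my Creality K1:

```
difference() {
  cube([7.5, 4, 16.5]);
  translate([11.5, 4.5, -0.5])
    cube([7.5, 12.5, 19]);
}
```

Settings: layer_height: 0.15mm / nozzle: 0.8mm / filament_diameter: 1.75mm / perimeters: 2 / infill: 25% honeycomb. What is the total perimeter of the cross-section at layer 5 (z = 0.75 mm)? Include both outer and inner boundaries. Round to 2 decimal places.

23.00 mm

At z = 0.75 mm: the 7.5×4 cube contributes its full rectangle (perimeter 23.00 mm); the cube at (11.5, 4.5) is present — its section is the full 7.5×12.5 rectangle (perimeter 40.00 mm); Taking the first minus the rest: starting from the 7.5×4 cube, the 7.5×12.5 cube at (11.5, 4.5) misses the remaining region (no effect) — boundary = 23.00 mm. Overall, the cross-section is a single solid region. Total boundary length (outer) = 23.00 mm.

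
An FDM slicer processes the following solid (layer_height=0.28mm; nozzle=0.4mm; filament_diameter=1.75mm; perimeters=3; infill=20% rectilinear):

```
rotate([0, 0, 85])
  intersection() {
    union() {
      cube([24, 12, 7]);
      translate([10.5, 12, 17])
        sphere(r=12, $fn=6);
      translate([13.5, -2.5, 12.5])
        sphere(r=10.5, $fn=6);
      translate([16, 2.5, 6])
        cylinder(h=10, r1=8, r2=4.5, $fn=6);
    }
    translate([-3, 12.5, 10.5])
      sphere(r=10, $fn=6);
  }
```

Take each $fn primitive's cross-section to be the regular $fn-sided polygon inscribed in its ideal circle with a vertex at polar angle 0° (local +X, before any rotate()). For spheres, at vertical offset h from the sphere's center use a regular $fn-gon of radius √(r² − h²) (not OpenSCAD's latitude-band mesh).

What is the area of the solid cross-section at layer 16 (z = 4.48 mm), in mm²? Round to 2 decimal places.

At z = 4.48 mm: the 24×12 cube contributes its full rectangle (area 288.00 mm²); the sphere at (10.5, 12) does not reach this height (|z−center|=12.520 > r=12); the r=10.5 sphere at (13.5, -2.5) slices to a regular 6-gon of circumradius 6.777 (√(r²−h²) with h=8.02 from center) (area = (6/2)·6.777²·sin(360°/6) = 119.33 mm²); the cone at (16, 2.5) is not intersected at this z (z outside [6, 16]); Combining (union): the regions partially overlap — summed areas 407.33 mm² minus the doubly-counted overlap 29.39 mm² gives 377.94 mm² — area = 377.94 mm²; the r=10 sphere at (-3, 12.5) slices to a regular 6-gon of circumradius 7.985 (√(r²−h²) with h=6.02 from center) (area = (6/2)·7.985²·sin(360°/6) = 165.65 mm²); Keeping only the common overlap: the r=10 sphere at (-3, 12.5) partially overlaps that combined region; clipping to the common part keeps 18.25 mm² — area = 18.25 mm²; (whole slice rotated 85° about Z — lengths, areas and connectivity unchanged). Overall, the cross-section is a single solid region. Net area = 18.25 mm².

18.25 mm²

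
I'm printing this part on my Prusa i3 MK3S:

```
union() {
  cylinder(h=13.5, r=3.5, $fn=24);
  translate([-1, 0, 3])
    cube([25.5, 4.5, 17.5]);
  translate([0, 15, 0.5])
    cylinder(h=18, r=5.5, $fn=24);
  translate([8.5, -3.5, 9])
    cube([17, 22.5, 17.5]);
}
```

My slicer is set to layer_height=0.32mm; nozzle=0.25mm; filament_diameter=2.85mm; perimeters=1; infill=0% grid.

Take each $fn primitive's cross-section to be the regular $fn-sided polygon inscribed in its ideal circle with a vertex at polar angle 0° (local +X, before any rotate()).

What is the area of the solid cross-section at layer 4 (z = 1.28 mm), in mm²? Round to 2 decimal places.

132.00 mm²

At z = 1.28 mm: the r=3.5 cylinder contributes a regular 24-gon of circumradius 3.5 (area = (24/2)·3.500²·sin(360°/24) = 38.05 mm²); the cube at (-1, 0) does not reach this height (z outside [3, 20.5]); the cylinder at (0, 15): section is a regular 24-gon, circumradius r=5.5 (area = (24/2)·5.500²·sin(360°/24) = 93.95 mm²); the cube at (8.5, -3.5) is not intersected at this z (z outside [9, 26.5]); Taking the union: the 2 present regions are separate (no shared area or edge), so areas and boundary lengths simply add and each stays a separate island — area = 132.00 mm². Overall, the cross-section has 2 separate islands. Net area = 132.00 mm².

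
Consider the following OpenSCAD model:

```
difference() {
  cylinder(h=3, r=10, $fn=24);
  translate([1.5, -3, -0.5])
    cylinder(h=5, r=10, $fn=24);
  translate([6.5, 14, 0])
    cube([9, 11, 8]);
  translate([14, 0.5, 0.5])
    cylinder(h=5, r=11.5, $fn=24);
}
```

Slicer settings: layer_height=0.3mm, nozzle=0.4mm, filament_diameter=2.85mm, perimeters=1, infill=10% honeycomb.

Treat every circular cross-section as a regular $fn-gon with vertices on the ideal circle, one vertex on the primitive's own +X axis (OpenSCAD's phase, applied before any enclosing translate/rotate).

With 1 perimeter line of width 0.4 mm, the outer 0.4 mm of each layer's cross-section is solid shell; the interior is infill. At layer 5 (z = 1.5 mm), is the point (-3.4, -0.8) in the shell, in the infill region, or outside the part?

outside

At z = 1.5 mm: the r=10 cylinder gives a regular 24-gon of circumradius 10 (constant along its height); the r=10 cylinder at (1.5, -3) contributes a regular 24-gon of circumradius 10; the cube at (6.5, 14) is present — its section is the full 9×11 rectangle; the r=11.5 cylinder at (14, 0.5) gives a regular 24-gon of circumradius 11.5 (constant along its height); Taking the first minus the rest: starting from the r=10 cylinder, the r=10 cylinder at (1.5, -3) partially overlaps it — only the 244.21 mm² overlap (of its 310.58 mm²) is removed, clipping the outline; the 9×11 cube at (6.5, 14) misses the remaining region (no effect); the r=11.5 cylinder at (14, 0.5) partially overlaps it — only the 7.09 mm² overlap (of its 410.75 mm²) is removed, clipping the outline — 1 connected region. Overall, the cross-section is a single solid region. The nearest boundary edge runs (-7.16, 2.00)→(-8.16, -0.41); distance from the point to it = 4.55 mm. The point is not inside any of the regions above, so it lies outside the cross-section (4.55 mm from the nearest boundary).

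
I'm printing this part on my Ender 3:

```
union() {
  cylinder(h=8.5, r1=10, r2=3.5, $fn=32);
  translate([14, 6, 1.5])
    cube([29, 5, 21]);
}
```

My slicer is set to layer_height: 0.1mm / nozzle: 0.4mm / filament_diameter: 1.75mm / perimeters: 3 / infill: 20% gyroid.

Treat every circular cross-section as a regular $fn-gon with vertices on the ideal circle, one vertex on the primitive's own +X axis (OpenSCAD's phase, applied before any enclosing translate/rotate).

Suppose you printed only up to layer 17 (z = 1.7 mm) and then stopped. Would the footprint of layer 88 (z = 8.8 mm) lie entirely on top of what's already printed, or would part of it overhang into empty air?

entirely on top

Compare the two slices. At z = 1.7: the cone: at t=0.200 of its height the radius interpolates to r₁+(r₂−r₁)t = 8.700, giving a regular 32-gon of that circumradius (area = (32/2)·8.700²·sin(360°/32) = 236.26 mm²); the 29×5 cube at (14, 6) contributes its full rectangle (area 145.00 mm²); Taking the union: the 2 present regions are separate (no shared area or edge), so areas and boundary lengths simply add and each stays a separate island — area = 381.26 mm². At z = 8.8: the cone is not intersected at this z (z outside [0, 8.5]); the cube at (14, 6) (footprint 29×5) is included at this height (area 145.00 mm²); Combining (union): only the 29×5 cube at (14, 6) is present, so the union is just that shape — area = 145.00 mm². Checking containment: the cross-section at z = 8.8 is a subset of the cross-section at z = 1.7.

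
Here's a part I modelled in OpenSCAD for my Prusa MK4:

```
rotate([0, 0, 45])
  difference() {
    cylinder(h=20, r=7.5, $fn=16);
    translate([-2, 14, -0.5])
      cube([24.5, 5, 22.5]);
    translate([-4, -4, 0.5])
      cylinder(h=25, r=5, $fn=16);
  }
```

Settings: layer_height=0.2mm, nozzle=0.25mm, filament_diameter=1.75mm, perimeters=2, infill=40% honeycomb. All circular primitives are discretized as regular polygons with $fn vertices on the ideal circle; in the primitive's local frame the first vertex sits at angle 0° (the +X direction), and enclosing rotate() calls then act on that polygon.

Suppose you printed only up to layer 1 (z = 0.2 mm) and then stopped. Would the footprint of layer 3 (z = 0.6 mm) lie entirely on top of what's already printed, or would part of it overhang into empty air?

entirely on top

Compare the two slices. At z = 0.2: the cylinder: section is a regular 16-gon, circumradius r=7.5 (area = (16/2)·7.500²·sin(360°/16) = 172.21 mm²); the cube at (-2, 14) (footprint 24.5×5) is included at this height (area 122.50 mm²); the cylinder at (-4, -4) is absent (z outside [0.5, 25.5]); Taking the first minus the rest: starting from the r=7.5 cylinder (172.21 mm²), the 24.5×5 cube at (-2, 14) misses the remaining region (no effect) — area = 172.21 mm²; (rotated 45° about Z; rotation is an isometry so areas/perimeters/island counts are preserved). At z = 0.6: the r=7.5 cylinder gives a regular 16-gon of circumradius 7.5 (constant along its height) (area = (16/2)·7.500²·sin(360°/16) = 172.21 mm²); the cube at (-2, 14) is present — its section is the full 24.5×5 rectangle (area 122.50 mm²); the r=5 cylinder at (-4, -4) gives a regular 16-gon of circumradius 5 (constant along its height) (area = (16/2)·5.000²·sin(360°/16) = 76.54 mm²); Taking the first minus the rest: starting from the r=7.5 cylinder (172.21 mm²), the 24.5×5 cube at (-2, 14) misses the remaining region (no effect); the r=5 cylinder at (-4, -4) partially overlaps it — only the 49.60 mm² overlap (of its 76.54 mm²) is removed, clipping the outline — area = 122.61 mm²; (rotated 45° about Z; rotation is an isometry so areas/perimeters/island counts are preserved). Checking containment: the cross-section at z = 0.6 is a subset of the cross-section at z = 0.2.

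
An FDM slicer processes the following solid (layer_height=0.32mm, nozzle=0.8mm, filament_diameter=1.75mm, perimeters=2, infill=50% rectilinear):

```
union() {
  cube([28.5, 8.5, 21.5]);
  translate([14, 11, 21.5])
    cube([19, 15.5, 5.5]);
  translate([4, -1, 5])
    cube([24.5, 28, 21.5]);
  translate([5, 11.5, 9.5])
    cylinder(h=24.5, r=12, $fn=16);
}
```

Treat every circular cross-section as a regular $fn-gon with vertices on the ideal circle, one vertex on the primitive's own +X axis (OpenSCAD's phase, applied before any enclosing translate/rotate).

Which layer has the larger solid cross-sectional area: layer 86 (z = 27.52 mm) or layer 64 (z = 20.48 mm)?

Layer 86 (z = 27.52): the cube does not reach this height (z outside [0, 21.5]); the cube at (14, 11) does not reach this height (z outside [21.5, 27]); the cube at (4, -1) is absent (z outside [5, 26.5]); the r=12 cylinder at (5, 11.5) contributes a regular 16-gon of circumradius 12 (area = (16/2)·12.000²·sin(360°/16) = 440.85 mm²); Taking the union: only the r=12 cylinder at (5, 11.5) is present, so the union is just that shape — area = 440.85 mm². So its area = 440.85 mm². Layer 64 (z = 20.48): the cube is present — its section is the full 28.5×8.5 rectangle (area 242.25 mm²); the cube at (14, 11) does not reach this height (z outside [21.5, 27]); the 24.5×28 cube at (4, -1) contributes its full rectangle (area 686.00 mm²); the cylinder at (5, 11.5): section is a regular 16-gon, circumradius r=12 (area = (16/2)·12.000²·sin(360°/16) = 440.85 mm²); Merging all regions: the regions partially overlap — summed areas 1369.10 mm² minus the doubly-counted overlap 485.82 mm² gives 883.28 mm² — area = 883.28 mm². So its area = 883.28 mm². Layer 64 is larger (883.28 vs 440.85 mm²).

layer 64 (z = 20.48 mm)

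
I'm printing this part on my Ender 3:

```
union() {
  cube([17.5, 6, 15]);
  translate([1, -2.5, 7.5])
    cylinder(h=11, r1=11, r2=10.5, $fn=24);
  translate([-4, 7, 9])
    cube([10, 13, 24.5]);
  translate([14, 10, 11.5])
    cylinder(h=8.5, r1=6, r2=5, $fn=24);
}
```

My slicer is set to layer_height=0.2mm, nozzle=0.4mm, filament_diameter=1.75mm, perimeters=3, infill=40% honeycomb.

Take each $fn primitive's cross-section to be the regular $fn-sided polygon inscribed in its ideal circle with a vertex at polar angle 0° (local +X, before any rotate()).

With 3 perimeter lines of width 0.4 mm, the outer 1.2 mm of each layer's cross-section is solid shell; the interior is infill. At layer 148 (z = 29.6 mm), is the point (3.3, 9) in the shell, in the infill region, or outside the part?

infill

At z = 29.6 mm: the cube is not intersected at this z (z outside [0, 15]); the cone at (1, -2.5) is not intersected at this z (z outside [7.5, 18.5]); the 10×13 cube at (-4, 7) contributes its full rectangle; the cone at (14, 10) does not reach this height (z outside [11.5, 20]); Merging all regions: only the 10×13 cube at (-4, 7) is present, so the union is just that shape — 1 connected region. Overall, the cross-section is a single solid region. The nearest boundary edge runs (-4.00, 7.00)→(6.00, 7.00); distance from the point to it = 2.00 mm. The point is inside the cross-section and 2.00 mm from the nearest boundary — more than the 1.2 mm shell width (3 × 0.4), so it's in the infill interior.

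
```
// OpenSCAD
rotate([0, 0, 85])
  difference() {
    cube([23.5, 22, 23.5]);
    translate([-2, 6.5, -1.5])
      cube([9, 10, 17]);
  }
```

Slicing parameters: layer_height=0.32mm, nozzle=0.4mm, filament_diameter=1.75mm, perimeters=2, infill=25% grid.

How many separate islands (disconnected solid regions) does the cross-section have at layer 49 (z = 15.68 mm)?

At z = 15.68 mm: the 23.5×22 cube contributes its full rectangle; the cube at (-2, 6.5) is absent (z outside [-1.5, 15.5]); Taking the first minus the rest: none of the subtracted shapes is present at this height, so the 23.5×22 cube is unchanged — 1 connected region; (whole slice rotated 85° about Z — lengths, areas and connectivity unchanged). Overall, the cross-section is a single solid region. Island count = 1.

1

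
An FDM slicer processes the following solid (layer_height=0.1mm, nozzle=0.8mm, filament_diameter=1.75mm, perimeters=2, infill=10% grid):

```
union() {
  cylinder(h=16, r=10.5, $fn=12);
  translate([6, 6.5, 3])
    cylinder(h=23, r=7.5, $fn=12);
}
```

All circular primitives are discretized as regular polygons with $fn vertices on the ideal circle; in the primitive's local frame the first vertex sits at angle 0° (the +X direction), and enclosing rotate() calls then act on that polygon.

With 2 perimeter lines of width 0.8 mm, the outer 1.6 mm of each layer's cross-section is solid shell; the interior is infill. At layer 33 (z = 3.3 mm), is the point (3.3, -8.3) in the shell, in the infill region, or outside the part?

shell

At z = 3.3 mm: the r=10.5 cylinder contributes a regular 12-gon of circumradius 10.5; the cylinder at (6, 6.5): section is a regular 12-gon, circumradius r=7.5; Merging all regions: the regions partially overlap (shared area 91.34 mm²), so overlapping operands fuse into one piece — 1 connected region. Overall, the cross-section is a single solid region. The nearest boundary edge runs (5.25, -9.09)→(-0.00, -10.50); distance from the point to it = 1.27 mm. The point is inside the cross-section, 1.27 mm from the nearest boundary — within the 1.6 mm shell band (2 × 0.8).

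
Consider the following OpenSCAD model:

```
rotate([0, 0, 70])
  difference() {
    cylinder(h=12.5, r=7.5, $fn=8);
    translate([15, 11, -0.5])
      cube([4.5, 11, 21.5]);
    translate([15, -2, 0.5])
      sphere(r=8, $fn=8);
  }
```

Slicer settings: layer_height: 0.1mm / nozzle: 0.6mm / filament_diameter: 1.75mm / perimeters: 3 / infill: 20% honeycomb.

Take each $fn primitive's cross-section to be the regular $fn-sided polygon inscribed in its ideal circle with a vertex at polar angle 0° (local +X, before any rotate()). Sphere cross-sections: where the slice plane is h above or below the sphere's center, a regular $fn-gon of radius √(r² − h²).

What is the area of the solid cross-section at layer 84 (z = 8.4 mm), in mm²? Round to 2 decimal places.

159.10 mm²

At z = 8.4 mm: the cylinder: section is a regular 8-gon, circumradius r=7.5 (area = (8/2)·7.500²·sin(360°/8) = 159.10 mm²); the cube at (15, 11) is present — its section is the full 4.5×11 rectangle (area 49.50 mm²); the r=8 sphere at (15, -2) slices to a regular 8-gon of circumradius 1.261 (√(r²−h²) with h=7.9 from center) (area = (8/2)·1.261²·sin(360°/8) = 4.50 mm²); Subtracting the remaining from the first: starting from the r=7.5 cylinder (159.10 mm²), the 4.5×11 cube at (15, 11) misses the remaining region (no effect); the r=8 sphere at (15, -2) misses the remaining region (no effect) — area = 159.10 mm²; (whole slice rotated 70° about Z — lengths, areas and connectivity unchanged). Overall, the cross-section is a single solid region. Net area = 159.10 mm².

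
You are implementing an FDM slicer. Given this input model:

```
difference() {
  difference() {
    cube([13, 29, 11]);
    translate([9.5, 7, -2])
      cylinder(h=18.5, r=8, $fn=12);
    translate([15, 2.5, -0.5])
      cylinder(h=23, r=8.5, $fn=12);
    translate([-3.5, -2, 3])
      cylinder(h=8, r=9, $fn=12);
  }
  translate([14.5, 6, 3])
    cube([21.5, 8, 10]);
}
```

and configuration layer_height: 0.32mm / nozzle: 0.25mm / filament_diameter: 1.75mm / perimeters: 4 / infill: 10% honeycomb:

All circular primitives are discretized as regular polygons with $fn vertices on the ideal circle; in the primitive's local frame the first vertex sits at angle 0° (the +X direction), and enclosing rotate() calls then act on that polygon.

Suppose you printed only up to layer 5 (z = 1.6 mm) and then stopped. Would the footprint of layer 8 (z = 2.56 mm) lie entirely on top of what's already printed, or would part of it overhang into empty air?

entirely on top

Compare the two slices. At z = 1.6: the cube is present — its section is the full 13×29 rectangle (area 377.00 mm²); the r=8 cylinder at (9.5, 7) gives a regular 12-gon of circumradius 8 (constant along its height) (area = (12/2)·8.000²·sin(360°/12) = 192.00 mm²); the r=8.5 cylinder at (15, 2.5) contributes a regular 12-gon of circumradius 8.5 (area = (12/2)·8.500²·sin(360°/12) = 216.75 mm²); the cylinder at (-3.5, -2) is absent (z outside [3, 11]); Taking the first minus the rest: starting from the 13×29 cube (377.00 mm²), the r=8 cylinder at (9.5, 7) partially overlaps it — only the 144.99 mm² overlap (of its 192.00 mm²) is removed, clipping the outline; the r=8.5 cylinder at (15, 2.5) misses the remaining region (no effect) — area = 232.01 mm²; the cube at (14.5, 6) is absent (z outside [3, 13]); After the difference (first − rest): none of the subtracted shapes is present at this height, so that combined region is unchanged — area = 232.01 mm². At z = 2.56: the cube is present — its section is the full 13×29 rectangle (area 377.00 mm²); the r=8 cylinder at (9.5, 7) gives a regular 12-gon of circumradius 8 (constant along its height) (area = (12/2)·8.000²·sin(360°/12) = 192.00 mm²); the cylinder at (15, 2.5): section is a regular 12-gon, circumradius r=8.5 (area = (12/2)·8.500²·sin(360°/12) = 216.75 mm²); the cylinder at (-3.5, -2) is not intersected at this z (z outside [3, 11]); Taking the first minus the rest: starting from the 13×29 cube (377.00 mm²), the r=8 cylinder at (9.5, 7) partially overlaps it — only the 144.99 mm² overlap (of its 192.00 mm²) is removed, clipping the outline; the r=8.5 cylinder at (15, 2.5) misses the remaining region (no effect) — area = 232.01 mm²; the cube at (14.5, 6) does not reach this height (z outside [3, 13]); After the difference (first − rest): none of the subtracted shapes is present at this height, so the result so far is unchanged — area = 232.01 mm². Checking containment: the cross-section at z = 2.56 is a subset of the cross-section at z = 1.6.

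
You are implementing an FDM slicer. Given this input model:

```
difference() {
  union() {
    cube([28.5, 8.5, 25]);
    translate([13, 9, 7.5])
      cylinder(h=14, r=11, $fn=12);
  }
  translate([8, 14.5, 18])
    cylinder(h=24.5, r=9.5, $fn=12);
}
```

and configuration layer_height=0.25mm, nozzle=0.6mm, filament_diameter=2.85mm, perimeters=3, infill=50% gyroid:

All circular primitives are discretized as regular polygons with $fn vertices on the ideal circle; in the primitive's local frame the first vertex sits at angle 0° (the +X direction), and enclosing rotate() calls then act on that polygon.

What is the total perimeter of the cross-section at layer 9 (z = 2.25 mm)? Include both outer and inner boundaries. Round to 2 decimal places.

At z = 2.25 mm: the cube is present — its section is the full 28.5×8.5 rectangle (perimeter 74.00 mm); the cylinder at (13, 9) does not reach this height (z outside [7.5, 21.5]); Merging all regions: only the 28.5×8.5 cube is present, so the union is just that shape — boundary = 74.00 mm; the cylinder at (8, 14.5) is absent (z outside [18, 42.5]); After the difference (first − rest): none of the subtracted shapes is present at this height, so that combined region is unchanged — boundary = 74.00 mm. Overall, the cross-section is a single solid region. Total boundary length (outer) = 74.00 mm.

74.00 mm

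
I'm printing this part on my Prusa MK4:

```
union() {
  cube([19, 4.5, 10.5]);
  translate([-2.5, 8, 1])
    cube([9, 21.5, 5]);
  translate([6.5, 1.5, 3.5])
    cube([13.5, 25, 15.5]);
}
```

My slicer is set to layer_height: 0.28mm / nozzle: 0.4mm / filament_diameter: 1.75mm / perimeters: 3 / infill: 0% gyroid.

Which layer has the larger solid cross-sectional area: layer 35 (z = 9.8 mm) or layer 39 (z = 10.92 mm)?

Layer 35 (z = 9.8): the cube (footprint 19×4.5) is included at this height (area 85.50 mm²); the cube at (-2.5, 8) is not intersected at this z (z outside [1, 6]); the cube at (6.5, 1.5) is present — its section is the full 13.5×25 rectangle (area 337.50 mm²); Taking the union: the regions partially overlap — summed areas 423.00 mm² minus the doubly-counted overlap 37.50 mm² gives 385.50 mm² — area = 385.50 mm². So its area = 385.50 mm². Layer 39 (z = 10.92): the cube does not reach this height (z outside [0, 10.5]); the cube at (-2.5, 8) does not reach this height (z outside [1, 6]); the cube at (6.5, 1.5) (footprint 13.5×25) is included at this height (area 337.50 mm²); Merging all regions: only the 13.5×25 cube at (6.5, 1.5) is present, so the union is just that shape — area = 337.50 mm². So its area = 337.50 mm². Layer 35 is larger (385.50 vs 337.50 mm²).

layer 35 (z = 9.8 mm)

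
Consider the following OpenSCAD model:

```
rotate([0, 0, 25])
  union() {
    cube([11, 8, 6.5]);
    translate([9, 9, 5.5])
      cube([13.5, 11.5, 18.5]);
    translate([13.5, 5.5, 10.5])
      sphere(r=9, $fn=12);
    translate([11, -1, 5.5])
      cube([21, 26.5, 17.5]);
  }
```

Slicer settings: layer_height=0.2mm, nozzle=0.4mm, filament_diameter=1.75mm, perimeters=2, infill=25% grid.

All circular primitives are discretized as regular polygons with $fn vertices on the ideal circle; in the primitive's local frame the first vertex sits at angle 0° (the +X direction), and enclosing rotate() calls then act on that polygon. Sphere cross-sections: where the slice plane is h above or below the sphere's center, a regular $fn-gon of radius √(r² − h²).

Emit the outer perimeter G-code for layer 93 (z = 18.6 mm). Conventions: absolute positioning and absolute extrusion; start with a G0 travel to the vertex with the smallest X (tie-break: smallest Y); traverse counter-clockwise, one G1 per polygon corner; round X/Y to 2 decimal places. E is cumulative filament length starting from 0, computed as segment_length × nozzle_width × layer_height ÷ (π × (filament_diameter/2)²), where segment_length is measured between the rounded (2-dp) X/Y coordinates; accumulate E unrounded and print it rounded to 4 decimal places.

At z = 18.6 mm: the cube does not reach this height (z outside [0, 6.5]); the cube at (9, 9) (footprint 13.5×11.5) is included at this height; the r=9 sphere at (13.5, 5.5) slices to a regular 12-gon of circumradius 3.923 (√(r²−h²) with h=8.1 from center); the 21×26.5 cube at (11, -1) contributes its full rectangle; Merging all regions: the regions partially overlap (shared area 173.06 mm²), so overlapping operands fuse into one piece — 1 connected region; (whole slice rotated 25° about Z — lengths, areas and connectivity unchanged). The outline is a single polygon with 13 vertices. Extrusion per mm of travel: 0.4 × 0.2 / (π × 0.875²) = 0.033260. Accumulating E over each segment gives final E = 3.3225.

G0 X-0.81 Y27.76 Z18.60
G1 X1.31 Y23.23 E0.1664
G1 X-0.51 Y22.38 E0.2332
G1 X4.35 Y11.96 E0.6156
G1 X6.17 Y12.81 E0.6824
G1 X6.44 Y12.22 E0.7040
G1 X6.00 Y11.03 E0.7462
G1 X6.36 Y9.03 E0.8138
G1 X7.66 Y7.48 E0.8810
G1 X8.85 Y7.04 E0.9232
G1 X10.39 Y3.74 E1.0444
G1 X29.42 Y12.62 E1.7428
G1 X18.23 Y36.63 E2.6239
G1 X-0.81 Y27.76 E3.3225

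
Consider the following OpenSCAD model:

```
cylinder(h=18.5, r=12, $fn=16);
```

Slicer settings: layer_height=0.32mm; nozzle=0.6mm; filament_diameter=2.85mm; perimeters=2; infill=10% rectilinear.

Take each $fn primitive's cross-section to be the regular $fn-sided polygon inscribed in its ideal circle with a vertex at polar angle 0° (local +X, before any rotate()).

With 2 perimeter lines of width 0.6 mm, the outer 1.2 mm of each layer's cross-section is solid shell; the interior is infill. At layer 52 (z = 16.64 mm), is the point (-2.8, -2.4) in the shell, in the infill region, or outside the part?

At z = 16.64 mm: the r=12 cylinder contributes a regular 16-gon of circumradius 12. Overall, the cross-section is a single solid region. The nearest boundary edge runs (-11.09, -4.59)→(-8.49, -8.49); distance from the point to it = 8.11 mm. The point is inside the cross-section and 8.11 mm from the nearest boundary — more than the 1.2 mm shell width (2 × 0.6), so it's in the infill interior.

infill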